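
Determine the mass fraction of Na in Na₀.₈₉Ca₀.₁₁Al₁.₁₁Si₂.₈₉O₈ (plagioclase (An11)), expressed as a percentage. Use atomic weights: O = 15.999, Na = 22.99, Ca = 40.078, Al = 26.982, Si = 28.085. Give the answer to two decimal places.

7.75 wt%

Formula mass = 0.89×22.99 + 0.11×40.078 + 1.11×26.982 + 2.89×28.085 + 8×15.999 = 263.977 g/mol, of which 20.461 g is Na.
So Na makes up 20.461/263.977 = 0.0775 of the mass, i.e. 7.75%.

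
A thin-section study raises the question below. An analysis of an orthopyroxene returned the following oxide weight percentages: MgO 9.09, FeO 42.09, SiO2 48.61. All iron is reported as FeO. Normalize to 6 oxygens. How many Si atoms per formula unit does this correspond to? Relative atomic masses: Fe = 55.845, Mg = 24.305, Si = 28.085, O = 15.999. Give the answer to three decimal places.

MgO: 9.09/40.304 = 0.22554 mol → 0.22554 mol Mg, 0.22554 mol O.
FeO: 42.09/71.844 = 0.58585 mol → 0.58585 mol Fe, 0.58585 mol O.
SiO2: 48.61/60.083 = 0.80905 mol → 0.80905 mol Si, 1.61810 mol O.
Total oxygen = 2.42949 mol. Normalization factor = 6/2.42949 = 2.46965.
Si per 6 O = 0.80905 × 2.46965 = 1.998.

1.998 Si apfu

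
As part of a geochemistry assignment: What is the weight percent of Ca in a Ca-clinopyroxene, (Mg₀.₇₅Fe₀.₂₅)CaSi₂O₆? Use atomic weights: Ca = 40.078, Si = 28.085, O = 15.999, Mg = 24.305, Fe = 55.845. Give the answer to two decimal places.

17.86 wt%

Formula mass = 0.75*24.305 + 0.25*55.845 + 1*40.078 + 2*28.085 + 6*15.999 = 224.432 g/mol, of which 40.078 g is Ca.
So Ca makes up 40.078/224.432 = 0.1786 of the mass, i.e. 17.86%.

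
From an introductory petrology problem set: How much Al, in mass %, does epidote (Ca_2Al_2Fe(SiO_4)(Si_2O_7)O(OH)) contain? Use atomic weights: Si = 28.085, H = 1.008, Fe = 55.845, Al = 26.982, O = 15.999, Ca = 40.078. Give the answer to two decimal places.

11.17 mass %

Formula mass = 2*40.078 + 2*26.982 + 1*55.845 + 3*28.085 + 13*15.999 + 1*1.008 = 483.215 g/mol, of which 53.964 g is Al.
So Al makes up 53.964/483.215 = 0.1117 of the mass, i.e. 11.17%.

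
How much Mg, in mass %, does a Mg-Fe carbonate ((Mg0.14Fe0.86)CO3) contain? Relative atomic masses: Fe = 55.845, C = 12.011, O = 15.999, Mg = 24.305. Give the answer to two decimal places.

Molar mass of (Mg0.14Fe0.86)CO3: 0.14*24.305 + 0.86*55.845 + 1*12.011 + 3*15.999 = 111.437 g/mol.
Mass of Mg per formula unit: 0.14 × 24.305 = 3.403 g.
Weight fraction Mg = 3.403 / 111.437 = 0.0305.

3.05 mass %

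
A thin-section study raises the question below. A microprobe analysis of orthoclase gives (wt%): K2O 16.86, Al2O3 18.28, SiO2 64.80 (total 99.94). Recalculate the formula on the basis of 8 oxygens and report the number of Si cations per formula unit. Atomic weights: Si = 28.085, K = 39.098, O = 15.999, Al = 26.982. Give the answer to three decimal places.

3.002 Si apfu

K2O (M=94.195): mol = 0.17899; K = 0.35798, O = 0.17899.
Al2O3 (M=101.961): mol = 0.17928; Al = 0.35856, O = 0.53784.
SiO2 (M=60.083): mol = 1.07851; Si = 1.07851, O = 2.15702.
ΣO = 2.87385; factor = 8/ΣO = 2.78372.
Si apfu = 1.07851 × 2.78372 = 3.002.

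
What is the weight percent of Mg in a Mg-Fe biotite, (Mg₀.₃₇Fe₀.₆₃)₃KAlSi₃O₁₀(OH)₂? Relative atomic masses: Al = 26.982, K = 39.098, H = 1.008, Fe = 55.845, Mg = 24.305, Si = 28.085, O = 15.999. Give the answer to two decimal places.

Formula mass = 1.11·24.305 + 1.89·55.845 + 1·39.098 + 1·26.982 + 3·28.085 + 12·15.999 + 2·1.008 = 476.865 g/mol, of which 26.979 g is Mg.
So Mg makes up 26.979/476.865 = 0.0566 of the mass, i.e. 5.66%.

5.66 mass %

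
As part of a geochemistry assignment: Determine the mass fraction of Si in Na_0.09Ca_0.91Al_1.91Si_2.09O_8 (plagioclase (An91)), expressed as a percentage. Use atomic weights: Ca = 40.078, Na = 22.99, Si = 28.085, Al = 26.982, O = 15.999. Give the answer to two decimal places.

M(Na_0.09Ca_0.91Al_1.91Si_2.09O_8) = 276.765 g/mol.
Si contributes 2.09 × 28.085 = 58.698 g per mole.
58.698/276.765 = 0.2121 → 21.21%.

21.21 wt%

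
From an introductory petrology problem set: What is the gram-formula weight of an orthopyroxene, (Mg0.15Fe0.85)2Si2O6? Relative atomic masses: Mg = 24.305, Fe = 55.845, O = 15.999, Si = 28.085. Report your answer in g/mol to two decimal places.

254.39 g/mol

Mg: 0.30 × 24.305 = 7.2915
Fe: 1.70 × 55.845 = 94.9365
Si: 2 × 28.085 = 56.1700
O: 6 × 15.999 = 95.9940
Summing the contributions gives the formula mass.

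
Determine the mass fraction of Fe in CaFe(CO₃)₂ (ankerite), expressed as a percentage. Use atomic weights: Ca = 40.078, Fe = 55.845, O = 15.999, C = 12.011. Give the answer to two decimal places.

25.86 mass %

M(CaFe(CO₃)₂) = 215.939 g/mol.
Fe contributes 1 × 55.845 = 55.845 g per mole.
55.845/215.939 = 0.2586 → 25.86%.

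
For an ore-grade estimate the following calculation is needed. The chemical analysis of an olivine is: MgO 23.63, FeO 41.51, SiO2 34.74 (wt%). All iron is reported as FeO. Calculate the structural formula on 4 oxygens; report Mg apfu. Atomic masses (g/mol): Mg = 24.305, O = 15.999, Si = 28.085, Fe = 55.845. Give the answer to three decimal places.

MgO (M=40.304): mol = 0.58629; Mg = 0.58629, O = 0.58629.
FeO (M=71.844): mol = 0.57778; Fe = 0.57778, O = 0.57778.
SiO2 (M=60.083): mol = 0.57820; Si = 0.57820, O = 1.15640.
ΣO = 2.32047; factor = 4/ΣO = 1.72379.
Mg apfu = 0.58629 × 1.72379 = 1.011.

1.011 Mg apfu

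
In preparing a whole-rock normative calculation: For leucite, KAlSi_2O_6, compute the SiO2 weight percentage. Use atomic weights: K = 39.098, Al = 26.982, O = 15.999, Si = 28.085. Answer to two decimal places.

Formula mass = 218.244 g/mol.
2 Si → 2.0000 mol SiO2 per formula unit; M(SiO2) = 60.083, so SiO2 mass = 120.166 g.
120.166/218.244 × 100 = 55.06 wt%.

55.06 wt%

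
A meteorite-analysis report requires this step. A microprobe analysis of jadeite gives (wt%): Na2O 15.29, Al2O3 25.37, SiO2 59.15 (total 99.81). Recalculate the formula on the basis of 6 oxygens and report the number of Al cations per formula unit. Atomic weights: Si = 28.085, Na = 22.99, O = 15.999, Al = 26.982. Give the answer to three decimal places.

1.008 Al apfu

Na2O: 15.29/61.979 = 0.24670 mol → 0.49340 mol Na, 0.24670 mol O.
Al2O3: 25.37/101.961 = 0.24882 mol → 0.49764 mol Al, 0.74646 mol O.
SiO2: 59.15/60.083 = 0.98447 mol → 0.98447 mol Si, 1.96894 mol O.
Total oxygen = 2.96210 mol. Normalization factor = 6/2.96210 = 2.02559.
Al per 6 O = 0.49764 × 2.02559 = 1.008.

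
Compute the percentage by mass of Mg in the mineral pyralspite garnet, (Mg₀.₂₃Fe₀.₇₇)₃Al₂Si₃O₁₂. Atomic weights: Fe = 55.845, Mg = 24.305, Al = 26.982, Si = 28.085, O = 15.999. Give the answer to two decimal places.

Formula mass = 0.69·24.305 + 2.31·55.845 + 2·26.982 + 3·28.085 + 12·15.999 = 475.979 g/mol, of which 16.770 g is Mg.
So Mg makes up 16.770/475.979 = 0.0352 of the mass, i.e. 3.52%.

3.52 weight percent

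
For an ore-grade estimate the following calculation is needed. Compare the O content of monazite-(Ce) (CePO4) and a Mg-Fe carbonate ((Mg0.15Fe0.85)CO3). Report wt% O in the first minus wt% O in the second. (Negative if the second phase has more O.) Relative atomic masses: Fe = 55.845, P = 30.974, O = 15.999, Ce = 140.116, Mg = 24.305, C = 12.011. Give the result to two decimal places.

M(CePO4) = 235.086 g/mol, so wt% O = 63.996/235.086 × 100 = 27.22%.
M((Mg0.15Fe0.85)CO3) = 111.122 g/mol, so wt% O = 47.997/111.122 × 100 = 43.19%.
27.22 − 43.19 = -15.97 pp.

-15.97 percentage points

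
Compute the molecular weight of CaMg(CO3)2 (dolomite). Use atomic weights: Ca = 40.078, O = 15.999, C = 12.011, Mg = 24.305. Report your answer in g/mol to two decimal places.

M = 1(40.078) + 1(24.305) + 2(12.011) + 6(15.999)

184.40 g/mol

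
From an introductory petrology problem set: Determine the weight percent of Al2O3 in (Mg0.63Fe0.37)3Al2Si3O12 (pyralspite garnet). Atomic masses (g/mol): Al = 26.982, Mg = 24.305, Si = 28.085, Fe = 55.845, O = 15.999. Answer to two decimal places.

23.27 wt%

M((Mg0.63Fe0.37)3Al2Si3O12) = 438.131 g/mol; M(Al2O3) = 101.961 g/mol.
Moles Al2O3 per formula unit = 2 Al ÷ 2 = 1.0000.
Al2O3 fraction = (1.0000 × 101.961) / 438.131 = 101.961/438.131 = 0.2327.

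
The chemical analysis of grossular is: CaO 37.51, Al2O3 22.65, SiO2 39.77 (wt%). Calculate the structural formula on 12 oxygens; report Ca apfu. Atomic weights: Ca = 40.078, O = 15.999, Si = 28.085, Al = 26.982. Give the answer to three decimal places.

3.019 Ca apfu

CaO: 37.51/56.077 = 0.66890 mol → 0.66890 mol Ca, 0.66890 mol O.
Al2O3: 22.65/101.961 = 0.22214 mol → 0.44428 mol Al, 0.66642 mol O.
SiO2: 39.77/60.083 = 0.66192 mol → 0.66192 mol Si, 1.32384 mol O.
Total oxygen = 2.65916 mol. Normalization factor = 12/2.65916 = 4.51270.
Ca per 12 O = 0.66890 × 4.51270 = 3.019.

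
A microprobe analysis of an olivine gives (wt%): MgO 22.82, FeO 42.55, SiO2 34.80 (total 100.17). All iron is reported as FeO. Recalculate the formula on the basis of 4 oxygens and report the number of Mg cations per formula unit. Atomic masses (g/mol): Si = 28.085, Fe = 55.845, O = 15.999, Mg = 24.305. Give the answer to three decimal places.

0.978 Mg apfu

22.82 wt% MgO ÷ 40.304 g/mol = 0.56620 mol, giving 0.56620 Mg and 0.56620 O.
42.55 wt% FeO ÷ 71.844 g/mol = 0.59226 mol, giving 0.59226 Fe and 0.59226 O.
34.80 wt% SiO2 ÷ 60.083 g/mol = 0.57920 mol, giving 0.57920 Si and 1.15840 O.
Oxygen sums to 2.31686; scaling by 4/2.31686 = 1.72647 puts the formula on 4 O.
Mg: 0.56620 × 1.72647 = 0.978 atoms per formula unit.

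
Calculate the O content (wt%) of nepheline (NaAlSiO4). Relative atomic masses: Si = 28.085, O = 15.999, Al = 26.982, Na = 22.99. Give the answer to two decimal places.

Formula mass = 1*22.99 + 1*26.982 + 1*28.085 + 4*15.999 = 142.053 g/mol, of which 63.996 g is O.
So O makes up 63.996/142.053 = 0.4505 of the mass, i.e. 45.05%.

45.05 wt%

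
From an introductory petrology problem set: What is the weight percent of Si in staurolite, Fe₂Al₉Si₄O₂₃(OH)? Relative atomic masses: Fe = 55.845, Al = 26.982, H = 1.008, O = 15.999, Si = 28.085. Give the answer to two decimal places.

13.19 mass %

M(Fe₂Al₉Si₄O₂₃(OH)) = 851.852 g/mol.
Si contributes 4 × 28.085 = 112.340 g per mole.
112.340/851.852 = 0.1319 → 13.19%.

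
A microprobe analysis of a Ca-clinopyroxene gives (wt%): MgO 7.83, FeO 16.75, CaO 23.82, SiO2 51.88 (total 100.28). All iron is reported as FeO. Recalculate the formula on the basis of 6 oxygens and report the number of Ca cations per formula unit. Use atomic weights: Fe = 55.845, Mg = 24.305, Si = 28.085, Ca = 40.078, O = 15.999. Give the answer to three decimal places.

MgO (M=40.304): mol = 0.19427; Mg = 0.19427, O = 0.19427.
FeO (M=71.844): mol = 0.23314; Fe = 0.23314, O = 0.23314.
CaO (M=56.077): mol = 0.42477; Ca = 0.42477, O = 0.42477.
SiO2 (M=60.083): mol = 0.86347; Si = 0.86347, O = 1.72694.
ΣO = 2.57912; factor = 6/ΣO = 2.32637.
Ca apfu = 0.42477 × 2.32637 = 0.988.

0.988 Ca apfu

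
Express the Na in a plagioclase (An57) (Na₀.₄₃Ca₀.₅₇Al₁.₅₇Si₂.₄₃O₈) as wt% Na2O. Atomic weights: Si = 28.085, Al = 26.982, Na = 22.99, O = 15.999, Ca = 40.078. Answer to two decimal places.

Formula mass = 271.330 g/mol.
0.43 Na → 0.2150 mol Na2O per formula unit; M(Na2O) = 61.979, so Na2O mass = 13.325 g.
13.325/271.330 × 100 = 4.91 wt%.

4.91 wt%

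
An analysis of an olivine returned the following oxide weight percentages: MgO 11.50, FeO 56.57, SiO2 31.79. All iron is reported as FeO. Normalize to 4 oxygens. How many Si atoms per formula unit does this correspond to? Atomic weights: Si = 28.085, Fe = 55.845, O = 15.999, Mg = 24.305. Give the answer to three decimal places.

MgO (M=40.304): mol = 0.28533; Mg = 0.28533, O = 0.28533.
FeO (M=71.844): mol = 0.78740; Fe = 0.78740, O = 0.78740.
SiO2 (M=60.083): mol = 0.52910; Si = 0.52910, O = 1.05820.
ΣO = 2.13093; factor = 4/ΣO = 1.87711.
Si apfu = 0.52910 × 1.87711 = 0.993.

0.993 Si apfu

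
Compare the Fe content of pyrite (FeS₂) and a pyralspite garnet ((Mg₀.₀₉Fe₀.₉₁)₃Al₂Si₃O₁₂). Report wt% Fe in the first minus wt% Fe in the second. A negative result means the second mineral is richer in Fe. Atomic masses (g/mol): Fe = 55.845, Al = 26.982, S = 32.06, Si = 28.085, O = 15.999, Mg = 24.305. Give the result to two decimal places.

15.39 percentage points

M(FeS₂) = 119.965 g/mol, so wt% Fe = 55.845/119.965 × 100 = 46.55%.
M((Mg₀.₀₉Fe₀.₉₁)₃Al₂Si₃O₁₂) = 489.226 g/mol, so wt% Fe = 152.457/489.226 × 100 = 31.16%.
46.55 − 31.16 = 15.39 pp.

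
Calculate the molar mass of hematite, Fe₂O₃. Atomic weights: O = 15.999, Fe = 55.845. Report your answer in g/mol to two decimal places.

159.69 g/mol

M = 2(55.845) + 3(15.999)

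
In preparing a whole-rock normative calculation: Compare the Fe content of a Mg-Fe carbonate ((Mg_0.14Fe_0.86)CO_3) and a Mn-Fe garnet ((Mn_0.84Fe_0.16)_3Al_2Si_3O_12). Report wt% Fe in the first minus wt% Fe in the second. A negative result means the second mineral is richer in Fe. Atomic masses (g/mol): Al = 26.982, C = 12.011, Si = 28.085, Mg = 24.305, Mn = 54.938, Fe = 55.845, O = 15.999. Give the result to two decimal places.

First mineral: 48.027 g Fe in 111.437 g formula = 43.10 wt% Fe.
Second mineral: 26.806 g Fe in 495.456 g formula = 5.41 wt% Fe.
43.10% − 5.41% gives a difference of 37.69 percentage points.

37.69 percentage points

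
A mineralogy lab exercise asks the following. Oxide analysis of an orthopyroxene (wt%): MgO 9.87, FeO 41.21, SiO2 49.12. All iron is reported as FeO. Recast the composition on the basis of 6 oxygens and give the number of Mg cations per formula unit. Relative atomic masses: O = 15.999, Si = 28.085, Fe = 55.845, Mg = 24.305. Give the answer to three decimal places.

9.87 wt% MgO ÷ 40.304 g/mol = 0.24489 mol, giving 0.24489 Mg and 0.24489 O.
41.21 wt% FeO ÷ 71.844 g/mol = 0.57360 mol, giving 0.57360 Fe and 0.57360 O.
49.12 wt% SiO2 ÷ 60.083 g/mol = 0.81754 mol, giving 0.81754 Si and 1.63508 O.
Oxygen sums to 2.45357; scaling by 6/2.45357 = 2.44542 puts the formula on 6 O.
Mg: 0.24489 × 2.44542 = 0.599 atoms per formula unit.

0.599 Mg apfu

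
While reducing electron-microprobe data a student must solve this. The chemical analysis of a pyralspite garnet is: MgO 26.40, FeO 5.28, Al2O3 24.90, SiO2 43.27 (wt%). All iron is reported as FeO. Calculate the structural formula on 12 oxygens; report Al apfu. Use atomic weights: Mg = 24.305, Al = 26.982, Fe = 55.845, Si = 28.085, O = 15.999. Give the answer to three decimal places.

2.020 Al apfu

MgO: 26.40/40.304 = 0.65502 mol → 0.65502 mol Mg, 0.65502 mol O.
FeO: 5.28/71.844 = 0.07349 mol → 0.07349 mol Fe, 0.07349 mol O.
Al2O3: 24.90/101.961 = 0.24421 mol → 0.48842 mol Al, 0.73263 mol O.
SiO2: 43.27/60.083 = 0.72017 mol → 0.72017 mol Si, 1.44034 mol O.
Total oxygen = 2.90148 mol. Normalization factor = 12/2.90148 = 4.13582.
Al per 12 O = 0.48842 × 4.13582 = 2.020.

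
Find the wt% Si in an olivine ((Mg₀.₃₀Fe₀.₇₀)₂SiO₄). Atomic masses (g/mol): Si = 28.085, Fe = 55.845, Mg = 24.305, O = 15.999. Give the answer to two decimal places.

Molar mass of (Mg₀.₃₀Fe₀.₇₀)₂SiO₄: 0.60×24.305 + 1.40×55.845 + 1×28.085 + 4×15.999 = 184.847 g/mol.
Mass of Si per formula unit: 1 × 28.085 = 28.085 g.
Weight fraction Si = 28.085 / 184.847 = 0.1519.

15.19 mass %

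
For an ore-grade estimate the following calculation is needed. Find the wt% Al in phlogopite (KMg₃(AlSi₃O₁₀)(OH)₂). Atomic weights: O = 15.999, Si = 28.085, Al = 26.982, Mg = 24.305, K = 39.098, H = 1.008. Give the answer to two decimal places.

M(KMg₃(AlSi₃O₁₀)(OH)₂) = 417.254 g/mol.
Al contributes 1 × 26.982 = 26.982 g per mole.
26.982/417.254 = 0.0647 → 6.47%.

6.47 wt%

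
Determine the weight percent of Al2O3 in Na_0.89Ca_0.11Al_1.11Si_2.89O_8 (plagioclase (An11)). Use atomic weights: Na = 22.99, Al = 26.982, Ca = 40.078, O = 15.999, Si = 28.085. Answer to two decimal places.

21.44 wt%

Molar mass of Na_0.89Ca_0.11Al_1.11Si_2.89O_8 = 0.89·22.99 + 0.11·40.078 + 1.11·26.982 + 2.89·28.085 + 8·15.999 = 263.977 g/mol.
Each formula unit contains 1.11 Al, equivalent to 1.11/2 = 0.5550 mol Al2O3.
M(Al2O3) = 2×26.982 + 3×15.999 = 101.961 g/mol.
Mass of Al2O3 per formula unit = 0.5550 × 101.961 = 56.588 g.
Al2O3 wt% = 56.588 / 263.977 × 100 = 21.44%.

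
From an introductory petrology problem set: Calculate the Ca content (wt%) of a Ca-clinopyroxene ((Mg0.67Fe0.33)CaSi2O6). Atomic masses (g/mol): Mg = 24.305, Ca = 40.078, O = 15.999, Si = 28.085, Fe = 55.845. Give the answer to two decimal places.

M((Mg0.67Fe0.33)CaSi2O6) = 226.955 g/mol.
Ca contributes 1 × 40.078 = 40.078 g per mole.
40.078/226.955 = 0.1766 → 17.66%.

17.66 wt%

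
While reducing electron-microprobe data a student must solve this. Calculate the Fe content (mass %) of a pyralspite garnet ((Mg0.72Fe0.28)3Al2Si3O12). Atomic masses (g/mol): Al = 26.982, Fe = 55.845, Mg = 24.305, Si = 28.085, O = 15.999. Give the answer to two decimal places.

10.92 mass %

M((Mg0.72Fe0.28)3Al2Si3O12) = 429.616 g/mol.
Fe contributes 0.84 × 55.845 = 46.910 g per mole.
46.910/429.616 = 0.1092 → 10.92%.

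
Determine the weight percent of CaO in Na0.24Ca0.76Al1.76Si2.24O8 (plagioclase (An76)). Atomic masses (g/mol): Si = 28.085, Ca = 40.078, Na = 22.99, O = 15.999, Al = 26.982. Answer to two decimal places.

M(Na0.24Ca0.76Al1.76Si2.24O8) = 274.368 g/mol; M(CaO) = 56.077 g/mol.
Moles CaO per formula unit = 0.76 Ca ÷ 1 = 0.7600.
CaO fraction = (0.7600 × 56.077) / 274.368 = 42.619/274.368 = 0.1553.

15.53 wt%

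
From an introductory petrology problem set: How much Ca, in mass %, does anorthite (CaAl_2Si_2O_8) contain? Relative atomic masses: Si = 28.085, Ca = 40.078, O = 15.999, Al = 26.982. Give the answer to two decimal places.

Formula mass = 1·40.078 + 2·26.982 + 2·28.085 + 8·15.999 = 278.204 g/mol, of which 40.078 g is Ca.
So Ca makes up 40.078/278.204 = 0.1441 of the mass, i.e. 14.41%.

14.41 mass %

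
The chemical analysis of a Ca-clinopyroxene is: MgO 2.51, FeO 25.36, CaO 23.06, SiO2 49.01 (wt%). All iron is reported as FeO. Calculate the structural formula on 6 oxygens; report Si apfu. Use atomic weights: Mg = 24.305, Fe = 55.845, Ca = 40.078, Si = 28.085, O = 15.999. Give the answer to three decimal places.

MgO (M=40.304): mol = 0.06228; Mg = 0.06228, O = 0.06228.
FeO (M=71.844): mol = 0.35299; Fe = 0.35299, O = 0.35299.
CaO (M=56.077): mol = 0.41122; Ca = 0.41122, O = 0.41122.
SiO2 (M=60.083): mol = 0.81570; Si = 0.81570, O = 1.63140.
ΣO = 2.45789; factor = 6/ΣO = 2.44112.
Si apfu = 0.81570 × 2.44112 = 1.991.

1.991 Si apfu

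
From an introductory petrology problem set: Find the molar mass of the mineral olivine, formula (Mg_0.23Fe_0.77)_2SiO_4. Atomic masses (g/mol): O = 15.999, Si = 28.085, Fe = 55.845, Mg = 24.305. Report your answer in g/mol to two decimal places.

189.26 g/mol

Mg: 0.46 × 24.305 = 11.1803
Fe: 1.54 × 55.845 = 86.0013
Si: 1 × 28.085 = 28.0850
O: 4 × 15.999 = 63.9960
Summing the contributions gives the formula mass.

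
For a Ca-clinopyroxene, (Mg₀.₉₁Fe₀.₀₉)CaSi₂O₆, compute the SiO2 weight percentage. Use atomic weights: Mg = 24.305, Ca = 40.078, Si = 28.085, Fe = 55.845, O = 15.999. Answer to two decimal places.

54.77 wt%

M((Mg₀.₉₁Fe₀.₀₉)CaSi₂O₆) = 219.386 g/mol; M(SiO2) = 60.083 g/mol.
Moles SiO2 per formula unit = 2 Si ÷ 1 = 2.0000.
SiO2 fraction = (2.0000 × 60.083) / 219.386 = 120.166/219.386 = 0.5477.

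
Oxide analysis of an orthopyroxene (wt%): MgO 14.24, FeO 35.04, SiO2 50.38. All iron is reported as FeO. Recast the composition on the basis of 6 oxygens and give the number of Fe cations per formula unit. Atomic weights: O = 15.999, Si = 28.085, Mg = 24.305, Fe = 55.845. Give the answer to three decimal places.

1.162 Fe apfu

MgO: 14.24/40.304 = 0.35331 mol → 0.35331 mol Mg, 0.35331 mol O.
FeO: 35.04/71.844 = 0.48772 mol → 0.48772 mol Fe, 0.48772 mol O.
SiO2: 50.38/60.083 = 0.83851 mol → 0.83851 mol Si, 1.67702 mol O.
Total oxygen = 2.51805 mol. Normalization factor = 6/2.51805 = 2.38280.
Fe per 6 O = 0.48772 × 2.38280 = 1.162.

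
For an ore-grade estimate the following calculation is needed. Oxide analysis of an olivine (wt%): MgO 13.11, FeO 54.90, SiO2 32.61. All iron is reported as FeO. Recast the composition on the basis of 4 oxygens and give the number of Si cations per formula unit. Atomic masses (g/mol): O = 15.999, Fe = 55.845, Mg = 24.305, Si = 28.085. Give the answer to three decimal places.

MgO: 13.11/40.304 = 0.32528 mol → 0.32528 mol Mg, 0.32528 mol O.
FeO: 54.90/71.844 = 0.76416 mol → 0.76416 mol Fe, 0.76416 mol O.
SiO2: 32.61/60.083 = 0.54275 mol → 0.54275 mol Si, 1.08550 mol O.
Total oxygen = 2.17494 mol. Normalization factor = 4/2.17494 = 1.83913.
Si per 4 O = 0.54275 × 1.83913 = 0.998.

0.998 Si apfu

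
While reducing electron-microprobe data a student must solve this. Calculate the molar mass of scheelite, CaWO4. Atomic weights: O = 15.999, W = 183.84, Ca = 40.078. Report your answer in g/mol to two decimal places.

Ca: 1 × 40.078 = 40.0780
W: 1 × 183.84 = 183.8400
O: 4 × 15.999 = 63.9960
Summing the contributions gives the formula mass.

287.91 g/mol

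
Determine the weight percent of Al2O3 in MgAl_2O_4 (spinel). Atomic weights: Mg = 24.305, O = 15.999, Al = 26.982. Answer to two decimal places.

71.67 wt%

M(MgAl_2O_4) = 142.265 g/mol; M(Al2O3) = 101.961 g/mol.
Moles Al2O3 per formula unit = 2 Al ÷ 2 = 1.0000.
Al2O3 fraction = (1.0000 × 101.961) / 142.265 = 101.961/142.265 = 0.7167.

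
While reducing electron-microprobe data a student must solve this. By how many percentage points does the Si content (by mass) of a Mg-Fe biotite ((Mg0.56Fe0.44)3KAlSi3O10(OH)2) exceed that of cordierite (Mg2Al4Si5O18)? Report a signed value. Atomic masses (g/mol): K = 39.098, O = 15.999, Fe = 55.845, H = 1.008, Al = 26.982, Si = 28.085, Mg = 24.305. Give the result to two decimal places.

-5.65 percentage points

First mineral: 84.255 g Si in 458.887 g formula = 18.36 wt% Si.
Second mineral: 140.425 g Si in 584.945 g formula = 24.01 wt% Si.
18.36% − 24.01% gives a difference of -5.65 percentage points.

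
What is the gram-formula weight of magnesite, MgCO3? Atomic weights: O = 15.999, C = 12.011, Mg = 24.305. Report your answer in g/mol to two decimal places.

84.31 g/mol

M = 1(24.305) + 1(12.011) + 3(15.999)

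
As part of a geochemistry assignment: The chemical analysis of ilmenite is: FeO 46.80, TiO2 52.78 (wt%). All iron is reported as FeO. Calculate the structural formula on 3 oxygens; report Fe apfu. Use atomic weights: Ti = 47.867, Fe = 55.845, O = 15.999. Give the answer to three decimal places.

FeO (M=71.844): mol = 0.65141; Fe = 0.65141, O = 0.65141.
TiO2 (M=79.865): mol = 0.66087; Ti = 0.66087, O = 1.32174.
ΣO = 1.97315; factor = 3/ΣO = 1.52041.
Fe apfu = 0.65141 × 1.52041 = 0.990.

0.990 Fe apfu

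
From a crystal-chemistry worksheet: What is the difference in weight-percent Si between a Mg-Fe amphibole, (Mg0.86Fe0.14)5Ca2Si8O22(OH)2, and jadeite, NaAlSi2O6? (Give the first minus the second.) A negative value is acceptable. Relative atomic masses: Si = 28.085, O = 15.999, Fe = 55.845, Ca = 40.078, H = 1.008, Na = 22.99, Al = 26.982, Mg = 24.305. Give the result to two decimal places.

First mineral: 224.680 g Si in 834.431 g formula = 26.93 wt% Si.
Second mineral: 56.170 g Si in 202.136 g formula = 27.79 wt% Si.
26.93% − 27.79% gives a difference of -0.86 percentage points.

-0.86 percentage points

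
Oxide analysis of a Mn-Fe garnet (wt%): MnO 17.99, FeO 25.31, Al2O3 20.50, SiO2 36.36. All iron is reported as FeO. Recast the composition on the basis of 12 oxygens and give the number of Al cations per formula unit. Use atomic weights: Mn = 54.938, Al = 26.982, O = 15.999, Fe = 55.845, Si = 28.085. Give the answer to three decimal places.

MnO: 17.99/70.937 = 0.25361 mol → 0.25361 mol Mn, 0.25361 mol O.
FeO: 25.31/71.844 = 0.35229 mol → 0.35229 mol Fe, 0.35229 mol O.
Al2O3: 20.50/101.961 = 0.20106 mol → 0.40212 mol Al, 0.60318 mol O.
SiO2: 36.36/60.083 = 0.60516 mol → 0.60516 mol Si, 1.21032 mol O.
Total oxygen = 2.41940 mol. Normalization factor = 12/2.41940 = 4.95991.
Al per 12 O = 0.40212 × 4.95991 = 1.994.

1.994 Al apfu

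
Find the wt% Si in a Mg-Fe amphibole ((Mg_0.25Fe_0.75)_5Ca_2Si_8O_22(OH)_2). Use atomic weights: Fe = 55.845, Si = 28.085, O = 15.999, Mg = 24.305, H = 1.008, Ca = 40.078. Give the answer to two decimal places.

24.14 wt%

Formula mass = 1.25*24.305 + 3.75*55.845 + 2*40.078 + 8*28.085 + 24*15.999 + 2*1.008 = 930.628 g/mol, of which 224.680 g is Si.
So Si makes up 224.680/930.628 = 0.2414 of the mass, i.e. 24.14%.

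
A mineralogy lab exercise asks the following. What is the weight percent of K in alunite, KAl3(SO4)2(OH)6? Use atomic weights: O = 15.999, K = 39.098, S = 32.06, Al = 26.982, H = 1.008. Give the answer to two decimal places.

9.44 wt%

Molar mass of KAl3(SO4)2(OH)6: 1·39.098 + 3·26.982 + 2·32.06 + 14·15.999 + 6·1.008 = 414.198 g/mol.
Mass of K per formula unit: 1 × 39.098 = 39.098 g.
Weight fraction K = 39.098 / 414.198 = 0.0944.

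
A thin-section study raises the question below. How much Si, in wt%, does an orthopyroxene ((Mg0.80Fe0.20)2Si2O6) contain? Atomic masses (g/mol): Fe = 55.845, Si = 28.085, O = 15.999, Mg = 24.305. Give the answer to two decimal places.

M((Mg0.80Fe0.20)2Si2O6) = 213.390 g/mol.
Si contributes 2 × 28.085 = 56.170 g per mole.
56.170/213.390 = 0.2632 → 26.32%.

26.32 wt%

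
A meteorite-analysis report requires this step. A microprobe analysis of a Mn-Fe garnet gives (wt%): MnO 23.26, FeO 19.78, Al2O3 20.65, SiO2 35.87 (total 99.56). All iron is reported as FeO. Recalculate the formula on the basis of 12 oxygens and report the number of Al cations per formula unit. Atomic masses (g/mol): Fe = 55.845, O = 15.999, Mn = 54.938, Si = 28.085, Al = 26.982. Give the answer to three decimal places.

2.021 Al apfu

23.26 wt% MnO ÷ 70.937 g/mol = 0.32790 mol, giving 0.32790 Mn and 0.32790 O.
19.78 wt% FeO ÷ 71.844 g/mol = 0.27532 mol, giving 0.27532 Fe and 0.27532 O.
20.65 wt% Al2O3 ÷ 101.961 g/mol = 0.20253 mol, giving 0.40506 Al and 0.60759 O.
35.87 wt% SiO2 ÷ 60.083 g/mol = 0.59701 mol, giving 0.59701 Si and 1.19402 O.
Oxygen sums to 2.40483; scaling by 12/2.40483 = 4.98996 puts the formula on 12 O.
Al: 0.40506 × 4.98996 = 2.021 atoms per formula unit.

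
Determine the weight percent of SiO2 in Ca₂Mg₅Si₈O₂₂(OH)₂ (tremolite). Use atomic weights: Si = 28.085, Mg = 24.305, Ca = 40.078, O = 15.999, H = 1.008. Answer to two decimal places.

Molar mass of Ca₂Mg₅Si₈O₂₂(OH)₂ = 2·40.078 + 5·24.305 + 8·28.085 + 24·15.999 + 2·1.008 = 812.353 g/mol.
Each formula unit contains 8 Si, equivalent to 8/1 = 8.0000 mol SiO2.
M(SiO2) = 1×28.085 + 2×15.999 = 60.083 g/mol.
Mass of SiO2 per formula unit = 8.0000 × 60.083 = 480.664 g.
SiO2 wt% = 480.664 / 812.353 × 100 = 59.17%.

59.17 wt%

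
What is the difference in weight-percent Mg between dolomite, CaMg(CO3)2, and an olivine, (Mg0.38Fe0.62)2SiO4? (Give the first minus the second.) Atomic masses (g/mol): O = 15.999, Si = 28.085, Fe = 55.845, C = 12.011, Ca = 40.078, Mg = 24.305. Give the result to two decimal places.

Mg in CaMg(CO3)2: molar mass 184.399 g/mol; 1×24.305 = 24.305 g → 13.18 wt%.
Mg in (Mg0.38Fe0.62)2SiO4: molar mass 179.801 g/mol; 0.76×24.305 = 18.472 g → 10.27 wt%.
Difference = 13.18 − 10.27 = 2.91 percentage points.

2.91 percentage points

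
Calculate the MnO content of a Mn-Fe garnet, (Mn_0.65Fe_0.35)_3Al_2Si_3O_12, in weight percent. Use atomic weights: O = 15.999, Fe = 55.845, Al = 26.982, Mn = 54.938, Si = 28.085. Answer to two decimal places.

27.89 wt%

M((Mn_0.65Fe_0.35)_3Al_2Si_3O_12) = 495.973 g/mol; M(MnO) = 70.937 g/mol.
Moles MnO per formula unit = 1.95 Mn ÷ 1 = 1.9500.
MnO fraction = (1.9500 × 70.937) / 495.973 = 138.327/495.973 = 0.2789.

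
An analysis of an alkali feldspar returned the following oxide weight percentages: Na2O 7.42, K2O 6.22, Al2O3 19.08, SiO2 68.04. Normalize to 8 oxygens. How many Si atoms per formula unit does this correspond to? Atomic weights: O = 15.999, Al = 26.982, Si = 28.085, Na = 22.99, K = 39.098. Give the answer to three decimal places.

Na2O (M=61.979): mol = 0.11972; Na = 0.23944, O = 0.11972.
K2O (M=94.195): mol = 0.06603; K = 0.13206, O = 0.06603.
Al2O3 (M=101.961): mol = 0.18713; Al = 0.37426, O = 0.56139.
SiO2 (M=60.083): mol = 1.13243; Si = 1.13243, O = 2.26486.
ΣO = 3.01200; factor = 8/ΣO = 2.65604.
Si apfu = 1.13243 × 2.65604 = 3.008.

3.008 Si apfu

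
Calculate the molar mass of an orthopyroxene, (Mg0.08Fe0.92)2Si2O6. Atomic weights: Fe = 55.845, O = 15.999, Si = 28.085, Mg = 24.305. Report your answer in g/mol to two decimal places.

258.81 g/mol

Mg: 0.16 × 24.305 = 3.8888
Fe: 1.84 × 55.845 = 102.7548
Si: 2 × 28.085 = 56.1700
O: 6 × 15.999 = 95.9940
Summing the contributions gives the formula mass.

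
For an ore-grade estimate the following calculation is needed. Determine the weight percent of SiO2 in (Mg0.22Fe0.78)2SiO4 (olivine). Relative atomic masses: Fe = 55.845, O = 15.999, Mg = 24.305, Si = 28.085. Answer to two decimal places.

Formula mass = 189.893 g/mol.
1 Si → 1.0000 mol SiO2 per formula unit; M(SiO2) = 60.083, so SiO2 mass = 60.083 g.
60.083/189.893 × 100 = 31.64 wt%.

31.64 wt%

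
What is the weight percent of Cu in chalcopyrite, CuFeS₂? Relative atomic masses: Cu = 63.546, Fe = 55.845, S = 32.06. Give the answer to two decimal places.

M(CuFeS₂) = 183.511 g/mol.
Cu contributes 1 × 63.546 = 63.546 g per mole.
63.546/183.511 = 0.3463 → 34.63%.

34.63 mass %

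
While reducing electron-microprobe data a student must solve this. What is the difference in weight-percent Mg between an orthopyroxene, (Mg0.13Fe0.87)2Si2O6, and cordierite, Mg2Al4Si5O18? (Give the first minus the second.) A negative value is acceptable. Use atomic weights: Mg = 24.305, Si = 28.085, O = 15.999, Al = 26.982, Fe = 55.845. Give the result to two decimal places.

-5.84 percentage points

Mg in (Mg0.13Fe0.87)2Si2O6: molar mass 255.654 g/mol; 0.26×24.305 = 6.319 g → 2.47 wt%.
Mg in Mg2Al4Si5O18: molar mass 584.945 g/mol; 2×24.305 = 48.610 g → 8.31 wt%.
Difference = 2.47 − 8.31 = -5.84 percentage points.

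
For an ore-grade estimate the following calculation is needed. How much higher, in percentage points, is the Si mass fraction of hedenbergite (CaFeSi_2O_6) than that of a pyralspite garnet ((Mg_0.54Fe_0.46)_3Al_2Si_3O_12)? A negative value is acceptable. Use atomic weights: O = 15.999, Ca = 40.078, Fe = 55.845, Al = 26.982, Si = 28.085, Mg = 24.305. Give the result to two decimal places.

M(CaFeSi_2O_6) = 248.087 g/mol, so wt% Si = 56.170/248.087 × 100 = 22.64%.
M((Mg_0.54Fe_0.46)_3Al_2Si_3O_12) = 446.647 g/mol, so wt% Si = 84.255/446.647 × 100 = 18.86%.
22.64 − 18.86 = 3.78 pp.

3.78 percentage points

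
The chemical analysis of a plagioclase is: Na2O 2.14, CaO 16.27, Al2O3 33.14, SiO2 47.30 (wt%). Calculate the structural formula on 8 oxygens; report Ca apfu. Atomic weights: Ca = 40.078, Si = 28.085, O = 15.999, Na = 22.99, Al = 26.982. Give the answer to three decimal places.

Na2O: 2.14/61.979 = 0.03453 mol → 0.06906 mol Na, 0.03453 mol O.
CaO: 16.27/56.077 = 0.29014 mol → 0.29014 mol Ca, 0.29014 mol O.
Al2O3: 33.14/101.961 = 0.32503 mol → 0.65006 mol Al, 0.97509 mol O.
SiO2: 47.30/60.083 = 0.78724 mol → 0.78724 mol Si, 1.57448 mol O.
Total oxygen = 2.87424 mol. Normalization factor = 8/2.87424 = 2.78334.
Ca per 8 O = 0.29014 × 2.78334 = 0.808.

0.808 Ca apfu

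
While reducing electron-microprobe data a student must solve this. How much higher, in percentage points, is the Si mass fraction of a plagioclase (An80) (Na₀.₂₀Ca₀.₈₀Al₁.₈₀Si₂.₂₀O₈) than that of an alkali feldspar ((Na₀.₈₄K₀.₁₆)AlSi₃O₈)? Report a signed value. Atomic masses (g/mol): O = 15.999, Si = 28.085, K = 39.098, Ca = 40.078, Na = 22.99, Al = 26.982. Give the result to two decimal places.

-9.35 percentage points

M(Na₀.₂₀Ca₀.₈₀Al₁.₈₀Si₂.₂₀O₈) = 275.007 g/mol, so wt% Si = 61.787/275.007 × 100 = 22.47%.
M((Na₀.₈₄K₀.₁₆)AlSi₃O₈) = 264.796 g/mol, so wt% Si = 84.255/264.796 × 100 = 31.82%.
22.47 − 31.82 = -9.35 pp.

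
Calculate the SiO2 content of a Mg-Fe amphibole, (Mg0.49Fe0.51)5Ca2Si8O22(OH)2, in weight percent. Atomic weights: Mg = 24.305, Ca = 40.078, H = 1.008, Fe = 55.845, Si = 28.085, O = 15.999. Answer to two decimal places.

53.84 wt%

M((Mg0.49Fe0.51)5Ca2Si8O22(OH)2) = 892.780 g/mol; M(SiO2) = 60.083 g/mol.
Moles SiO2 per formula unit = 8 Si ÷ 1 = 8.0000.
SiO2 fraction = (8.0000 × 60.083) / 892.780 = 480.664/892.780 = 0.5384.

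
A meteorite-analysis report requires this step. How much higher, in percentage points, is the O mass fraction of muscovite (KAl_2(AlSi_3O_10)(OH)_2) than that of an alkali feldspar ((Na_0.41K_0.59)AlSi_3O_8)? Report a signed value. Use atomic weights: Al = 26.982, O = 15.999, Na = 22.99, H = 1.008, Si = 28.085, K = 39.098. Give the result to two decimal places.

M(KAl_2(AlSi_3O_10)(OH)_2) = 398.303 g/mol, so wt% O = 191.988/398.303 × 100 = 48.20%.
M((Na_0.41K_0.59)AlSi_3O_8) = 271.723 g/mol, so wt% O = 127.992/271.723 × 100 = 47.10%.
48.20 − 47.10 = 1.10 pp.

1.10 percentage points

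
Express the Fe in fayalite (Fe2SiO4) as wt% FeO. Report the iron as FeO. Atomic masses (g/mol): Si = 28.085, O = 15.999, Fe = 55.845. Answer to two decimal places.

Molar mass of Fe2SiO4 = 2*55.845 + 1*28.085 + 4*15.999 = 203.771 g/mol.
Each formula unit contains 2 Fe, equivalent to 2/1 = 2.0000 mol FeO.
M(FeO) = 1×55.845 + 1×15.999 = 71.844 g/mol.
Mass of FeO per formula unit = 2.0000 × 71.844 = 143.688 g.
FeO wt% = 143.688 / 203.771 × 100 = 70.51%.

70.51 wt%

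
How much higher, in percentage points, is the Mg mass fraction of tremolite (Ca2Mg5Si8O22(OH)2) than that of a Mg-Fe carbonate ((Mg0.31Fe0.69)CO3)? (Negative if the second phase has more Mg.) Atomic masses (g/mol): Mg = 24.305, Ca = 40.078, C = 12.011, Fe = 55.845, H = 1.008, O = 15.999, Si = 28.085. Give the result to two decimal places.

7.86 percentage points

Mg in Ca2Mg5Si8O22(OH)2: molar mass 812.353 g/mol; 5×24.305 = 121.525 g → 14.96 wt%.
Mg in (Mg0.31Fe0.69)CO3: molar mass 106.076 g/mol; 0.31×24.305 = 7.535 g → 7.10 wt%.
Difference = 14.96 − 7.10 = 7.86 percentage points.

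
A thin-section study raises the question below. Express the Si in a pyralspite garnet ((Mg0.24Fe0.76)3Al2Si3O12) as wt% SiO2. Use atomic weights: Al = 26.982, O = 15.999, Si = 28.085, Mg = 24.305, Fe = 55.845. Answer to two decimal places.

Formula mass = 475.033 g/mol.
3 Si → 3.0000 mol SiO2 per formula unit; M(SiO2) = 60.083, so SiO2 mass = 180.249 g.
180.249/475.033 × 100 = 37.94 wt%.

37.94 wt%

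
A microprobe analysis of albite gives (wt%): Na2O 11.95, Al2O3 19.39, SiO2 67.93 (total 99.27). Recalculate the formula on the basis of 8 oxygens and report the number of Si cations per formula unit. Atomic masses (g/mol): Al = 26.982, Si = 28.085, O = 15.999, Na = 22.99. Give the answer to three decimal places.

2.990 Si apfu

Na2O: 11.95/61.979 = 0.19281 mol → 0.38562 mol Na, 0.19281 mol O.
Al2O3: 19.39/101.961 = 0.19017 mol → 0.38034 mol Al, 0.57051 mol O.
SiO2: 67.93/60.083 = 1.13060 mol → 1.13060 mol Si, 2.26120 mol O.
Total oxygen = 3.02452 mol. Normalization factor = 8/3.02452 = 2.64505.
Si per 8 O = 1.13060 × 2.64505 = 2.990.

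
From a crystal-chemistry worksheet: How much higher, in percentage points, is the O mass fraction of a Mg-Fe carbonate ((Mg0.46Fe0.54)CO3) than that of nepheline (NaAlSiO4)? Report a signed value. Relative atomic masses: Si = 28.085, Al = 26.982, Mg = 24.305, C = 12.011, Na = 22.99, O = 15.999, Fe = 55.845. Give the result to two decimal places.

2.31 percentage points

O in (Mg0.46Fe0.54)CO3: molar mass 101.345 g/mol; 3×15.999 = 47.997 g → 47.36 wt%.
O in NaAlSiO4: molar mass 142.053 g/mol; 4×15.999 = 63.996 g → 45.05 wt%.
Difference = 47.36 − 45.05 = 2.31 percentage points.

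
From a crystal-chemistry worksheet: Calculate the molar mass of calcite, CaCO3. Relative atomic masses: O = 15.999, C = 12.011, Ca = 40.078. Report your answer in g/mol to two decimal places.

100.09 g/mol

The formula mass is the sum 1*40.078 + 1*12.011 + 3*15.999.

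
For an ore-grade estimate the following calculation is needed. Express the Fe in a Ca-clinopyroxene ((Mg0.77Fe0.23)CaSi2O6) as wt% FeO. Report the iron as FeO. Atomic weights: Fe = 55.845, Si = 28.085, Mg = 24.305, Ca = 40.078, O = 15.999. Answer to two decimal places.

Formula mass = 223.801 g/mol.
0.23 Fe → 0.2300 mol FeO per formula unit; M(FeO) = 71.844, so FeO mass = 16.524 g.
16.524/223.801 × 100 = 7.38 wt%.

7.38 wt%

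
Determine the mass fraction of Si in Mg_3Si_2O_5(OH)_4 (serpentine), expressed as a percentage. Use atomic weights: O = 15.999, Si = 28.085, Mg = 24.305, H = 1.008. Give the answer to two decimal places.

20.27 weight percent

Molar mass of Mg_3Si_2O_5(OH)_4: 3·24.305 + 2·28.085 + 9·15.999 + 4·1.008 = 277.108 g/mol.
Mass of Si per formula unit: 2 × 28.085 = 56.170 g.
Weight fraction Si = 56.170 / 277.108 = 0.2027.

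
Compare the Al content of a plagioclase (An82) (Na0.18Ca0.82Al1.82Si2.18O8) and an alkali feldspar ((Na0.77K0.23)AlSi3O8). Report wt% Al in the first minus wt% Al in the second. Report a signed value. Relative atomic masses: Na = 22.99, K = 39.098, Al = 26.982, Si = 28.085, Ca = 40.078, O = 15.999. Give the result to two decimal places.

Al in Na0.18Ca0.82Al1.82Si2.18O8: molar mass 275.327 g/mol; 1.82×26.982 = 49.107 g → 17.84 wt%.
Al in (Na0.77K0.23)AlSi3O8: molar mass 265.924 g/mol; 1×26.982 = 26.982 g → 10.15 wt%.
Difference = 17.84 − 10.15 = 7.69 percentage points.

7.69 percentage points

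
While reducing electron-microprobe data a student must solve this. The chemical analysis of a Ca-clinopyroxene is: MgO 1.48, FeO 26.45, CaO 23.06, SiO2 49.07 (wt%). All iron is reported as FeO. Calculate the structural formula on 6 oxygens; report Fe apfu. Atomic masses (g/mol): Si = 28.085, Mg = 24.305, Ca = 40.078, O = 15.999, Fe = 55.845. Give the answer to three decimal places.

0.902 Fe apfu

MgO: 1.48/40.304 = 0.03672 mol → 0.03672 mol Mg, 0.03672 mol O.
FeO: 26.45/71.844 = 0.36816 mol → 0.36816 mol Fe, 0.36816 mol O.
CaO: 23.06/56.077 = 0.41122 mol → 0.41122 mol Ca, 0.41122 mol O.
SiO2: 49.07/60.083 = 0.81670 mol → 0.81670 mol Si, 1.63340 mol O.
Total oxygen = 2.44950 mol. Normalization factor = 6/2.44950 = 2.44948.
Fe per 6 O = 0.36816 × 2.44948 = 0.902.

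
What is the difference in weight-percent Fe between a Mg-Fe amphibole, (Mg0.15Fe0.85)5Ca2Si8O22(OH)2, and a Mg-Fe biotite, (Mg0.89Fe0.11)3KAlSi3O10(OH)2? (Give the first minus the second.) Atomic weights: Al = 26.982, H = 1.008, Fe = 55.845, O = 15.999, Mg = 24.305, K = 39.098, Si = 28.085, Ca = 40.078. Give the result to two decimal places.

First mineral: 237.341 g Fe in 946.398 g formula = 25.08 wt% Fe.
Second mineral: 18.429 g Fe in 427.662 g formula = 4.31 wt% Fe.
25.08% − 4.31% gives a difference of 20.77 percentage points.

20.77 percentage points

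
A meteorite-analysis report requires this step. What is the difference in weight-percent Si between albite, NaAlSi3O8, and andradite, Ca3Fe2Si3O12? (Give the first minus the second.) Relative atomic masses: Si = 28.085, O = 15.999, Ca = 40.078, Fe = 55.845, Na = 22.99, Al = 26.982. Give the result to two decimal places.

First mineral: 84.255 g Si in 262.219 g formula = 32.13 wt% Si.
Second mineral: 84.255 g Si in 508.167 g formula = 16.58 wt% Si.
32.13% − 16.58% gives a difference of 15.55 percentage points.

15.55 percentage points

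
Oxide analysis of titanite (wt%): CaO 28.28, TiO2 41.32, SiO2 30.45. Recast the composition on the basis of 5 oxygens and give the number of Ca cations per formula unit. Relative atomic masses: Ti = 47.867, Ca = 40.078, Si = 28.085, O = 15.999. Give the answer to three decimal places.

28.28 wt% CaO ÷ 56.077 g/mol = 0.50431 mol, giving 0.50431 Ca and 0.50431 O.
41.32 wt% TiO2 ÷ 79.865 g/mol = 0.51737 mol, giving 0.51737 Ti and 1.03474 O.
30.45 wt% SiO2 ÷ 60.083 g/mol = 0.50680 mol, giving 0.50680 Si and 1.01360 O.
Oxygen sums to 2.55265; scaling by 5/2.55265 = 1.95875 puts the formula on 5 O.
Ca: 0.50431 × 1.95875 = 0.988 atoms per formula unit.

0.988 Ca apfu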